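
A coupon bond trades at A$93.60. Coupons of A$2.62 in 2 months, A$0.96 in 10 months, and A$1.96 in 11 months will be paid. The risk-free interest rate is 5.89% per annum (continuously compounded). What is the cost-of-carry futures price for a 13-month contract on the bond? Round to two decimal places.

A$94.05

PV(coupons) I = 2.62·e^(−0.0589·2/12) + 0.96·e^(−0.0589·10/12) + 1.96·e^(−0.0589·11/12)
I = 2.5944 + 0.9140 + 1.8570 = 5.3654
F = (S − I)·e^(rT) = (93.60 − 5.3654) · e^(0.0589·13/12)
= 88.2346 · e^0.063808 = 88.2346 × 1.065888 = A$94.05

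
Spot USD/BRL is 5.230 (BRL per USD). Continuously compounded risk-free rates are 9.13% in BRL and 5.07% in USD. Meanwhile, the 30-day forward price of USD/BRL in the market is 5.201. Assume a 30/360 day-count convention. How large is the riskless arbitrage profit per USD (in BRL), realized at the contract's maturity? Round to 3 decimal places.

Fair forward: F* = S·e^(carry·T), with carry = (r_BRL − r_USD) = 0.0913 − 0.0507 = 0.0406
F* = 5.230 · e^(0.0406 × 30/360) = 5.230 · e^0.003383 = 5.230 × 1.003389 = 5.2477
Market 5.201 < fair 5.2477: forward underpriced → reverse cash-and-carry (short spot, go long the forward).
At maturity, profit = |F_mkt − F*| = |5.201 − 5.2477| = 0.047 per USD (in BRL)

0.047 per USD (in BRL)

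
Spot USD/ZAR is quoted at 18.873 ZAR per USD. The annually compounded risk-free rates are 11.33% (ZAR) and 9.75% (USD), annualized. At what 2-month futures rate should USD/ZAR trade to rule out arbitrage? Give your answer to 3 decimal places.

By covered interest parity, F = S · (1+r_ZAR)^T / (1+r_USD)^T
= 18.873 × 1.018049 / 1.015627 = 18.873 × 1.002385
F = 18.918 ZAR per USD

18.918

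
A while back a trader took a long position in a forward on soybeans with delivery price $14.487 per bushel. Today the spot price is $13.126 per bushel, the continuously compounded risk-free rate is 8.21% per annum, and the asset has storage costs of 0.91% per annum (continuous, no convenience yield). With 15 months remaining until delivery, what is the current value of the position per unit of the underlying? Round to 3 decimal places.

$0.202 per bushel

Current fair forward for the remaining 15 months: F = S·e^((r + u)·T), (r + u) = 0.0821 + 0.0091 = 0.0912
F = 13.126 · e^(0.0912 × 15/12) = 13.126 × 1.120752 = 14.7110
Value of long forward = (F − K)·e^(−rT) = (14.7110 − 14.487) · e^(−0.0821·15/12)
= 0.2240 × 0.902465 = 0.202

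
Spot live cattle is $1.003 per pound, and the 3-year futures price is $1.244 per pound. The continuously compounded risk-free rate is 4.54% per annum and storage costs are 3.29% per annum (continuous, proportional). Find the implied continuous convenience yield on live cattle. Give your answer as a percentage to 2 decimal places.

F = S·e^((r+u−y)T) ⇒ (r+u−y) = ln(F/S)/T
ln(1.244/1.003) = 0.215336; /T ⇒ 0.071779
y = r + u − ln(F/S)/T = 0.0454 + 0.0329 − 0.071779 = 0.006521
y = 0.65%

0.65%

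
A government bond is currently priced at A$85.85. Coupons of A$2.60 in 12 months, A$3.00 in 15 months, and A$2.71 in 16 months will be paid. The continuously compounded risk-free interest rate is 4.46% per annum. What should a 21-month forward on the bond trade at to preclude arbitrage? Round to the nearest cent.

A$84.30

PV(coupons) I = 2.60·e^(−0.0446·12/12) + 3.00·e^(−0.0446·15/12) + 2.71·e^(−0.0446·16/12)
I = 2.4866 + 2.8373 + 2.5535 = 7.8774
F = (S − I)·e^(rT) = (85.85 − 7.8774) · e^(0.0446·21/12)
= 77.9726 · e^0.078050 = 77.9726 × 1.081177 = A$84.30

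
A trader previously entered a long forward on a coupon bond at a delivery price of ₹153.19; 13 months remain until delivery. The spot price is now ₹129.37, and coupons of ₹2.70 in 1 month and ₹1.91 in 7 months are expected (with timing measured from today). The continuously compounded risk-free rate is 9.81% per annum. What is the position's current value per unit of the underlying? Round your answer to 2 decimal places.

-₹12.86

PV(remaining coupons) I = 2.70·e^(−0.0981·1/12) + 1.91·e^(−0.0981·7/12) = 4.4818
Current forward F = (S − I)·e^(rT) = (129.37 − 4.4818)·e^(0.0981·13/12) = 124.8882 × 1.112128 = 138.8917
Value (long) = (F − K)·e^(−rT) = (138.8917 − 153.19) × 0.899177 = -12.8567
Value = -₹12.86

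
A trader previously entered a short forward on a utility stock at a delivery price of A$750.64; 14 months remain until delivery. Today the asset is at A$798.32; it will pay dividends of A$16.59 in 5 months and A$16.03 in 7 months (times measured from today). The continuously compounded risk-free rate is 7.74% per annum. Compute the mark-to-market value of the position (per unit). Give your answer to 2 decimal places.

-A$81.11

PV(remaining dividends) I = 16.59·e^(−0.0774·5/12) + 16.03·e^(−0.0774·7/12) = 31.3858
Current forward F = (S − I)·e^(rT) = (798.32 − 31.3858)·e^(0.0774·14/12) = 766.9342 × 1.094503 = 839.4118
Value (long) = (F − K)·e^(−rT) = (839.4118 − 750.64) × 0.913657 = 81.1070
Short position value = −(long value) = -A$81.11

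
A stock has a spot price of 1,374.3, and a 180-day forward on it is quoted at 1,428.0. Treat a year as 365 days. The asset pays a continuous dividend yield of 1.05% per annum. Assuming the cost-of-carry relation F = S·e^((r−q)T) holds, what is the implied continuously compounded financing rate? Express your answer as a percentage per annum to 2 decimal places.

8.82%

From F = S·e^((r−q)T): (r − q) = ln(F/S)/T
ln(1428.0/1374.3) = ln(1.039074) = 0.038330
(r − q) = 0.038330 / (180/365) = 0.077725
r = ln(F/S)/T + q = 0.077725 + 0.0105 = 0.088225
r = 8.82%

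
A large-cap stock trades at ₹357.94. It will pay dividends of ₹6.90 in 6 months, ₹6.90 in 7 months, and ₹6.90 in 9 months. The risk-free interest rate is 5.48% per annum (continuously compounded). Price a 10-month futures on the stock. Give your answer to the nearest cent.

₹353.71

PV(dividends) I = 6.90·e^(−0.0548·6/12) + 6.90·e^(−0.0548·7/12) + 6.90·e^(−0.0548·9/12)
I = 6.7135 + 6.6829 + 6.6222 = 20.0186
F = (S − I)·e^(rT) = (357.94 − 20.0186) · e^(0.0548·10/12)
= 337.9214 · e^0.045667 = 337.9214 × 1.046726 = ₹353.71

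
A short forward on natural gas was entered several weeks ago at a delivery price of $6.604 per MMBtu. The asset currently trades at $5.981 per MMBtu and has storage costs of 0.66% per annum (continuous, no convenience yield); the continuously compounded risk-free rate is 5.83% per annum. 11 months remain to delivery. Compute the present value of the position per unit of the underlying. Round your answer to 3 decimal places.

$0.243 per MMBtu

Current fair forward for the remaining 11 months: F = S·e^((r + u)·T), (r + u) = 0.0583 + 0.0066 = 0.0649
F = 5.981 · e^(0.0649 × 11/12) = 5.981 × 1.061297 = 6.3476
Value of long forward = (F − K)·e^(−rT) = (6.3476 − 6.604) · e^(−0.0583·11/12)
= -0.2564 × 0.947961 = -0.243
Short position value = −(long value) = $0.243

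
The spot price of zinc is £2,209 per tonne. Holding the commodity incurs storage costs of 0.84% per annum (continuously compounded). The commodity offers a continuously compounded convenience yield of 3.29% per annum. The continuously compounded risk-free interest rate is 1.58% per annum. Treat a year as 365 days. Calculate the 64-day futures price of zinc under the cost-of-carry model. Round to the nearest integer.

£2,206 per tonne

Net carry = r + u − y = 0.0158 + 0.0084 − 0.0329 = -0.0087
F = S·e^((r+u−y)T) = 2209 · e^(-0.0087 × 64/365) = 2209 · e^-0.001525
= 2209 × 0.998476 = £2,206 per tonne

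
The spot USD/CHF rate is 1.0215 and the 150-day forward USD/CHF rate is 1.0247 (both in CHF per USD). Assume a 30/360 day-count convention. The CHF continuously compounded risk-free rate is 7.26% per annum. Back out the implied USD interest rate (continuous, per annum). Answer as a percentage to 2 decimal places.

6.51%

F = S·e^((r_CHF − r_USD)T) ⇒ r_USD = r_CHF − ln(F/S)/T
ln(1.0247/1.0215) = 0.003128; /(150/360) = 0.007507
r_USD = 0.0726 − 0.007507 = 0.065093
r_USD = 6.51%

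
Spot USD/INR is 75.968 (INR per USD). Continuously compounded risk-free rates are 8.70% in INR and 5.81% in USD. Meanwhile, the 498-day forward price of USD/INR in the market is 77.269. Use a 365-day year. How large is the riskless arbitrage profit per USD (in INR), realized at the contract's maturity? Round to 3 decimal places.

1.754 per USD (in INR)

Fair forward: F* = S·e^(carry·T), with carry = (r_INR − r_USD) = 0.0870 − 0.0581 = 0.0289
F* = 75.968 · e^(0.0289 × 498/365) = 75.968 · e^0.039431 = 75.968 × 1.040219 = 79.0234
Market 77.269 < fair 79.0234: forward underpriced → reverse cash-and-carry (short spot, go long the forward).
At maturity, profit = |F_mkt − F*| = |77.269 − 79.0234| = 1.754 per USD (in INR)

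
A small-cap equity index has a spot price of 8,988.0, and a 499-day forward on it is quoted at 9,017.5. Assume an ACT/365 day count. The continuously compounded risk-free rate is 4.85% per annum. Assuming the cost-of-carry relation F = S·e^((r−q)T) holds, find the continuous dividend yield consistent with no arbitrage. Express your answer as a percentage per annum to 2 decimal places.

4.61%

From F = S·e^((r−q)T): (r − q) = ln(F/S)/T
ln(9017.5/8988.0) = ln(1.003282) = 0.003277
(r − q) = 0.003277 / (499/365) = 0.002397
q = r − ln(F/S)/T = 0.0485 − 0.002397 = 0.046103
q = 4.61%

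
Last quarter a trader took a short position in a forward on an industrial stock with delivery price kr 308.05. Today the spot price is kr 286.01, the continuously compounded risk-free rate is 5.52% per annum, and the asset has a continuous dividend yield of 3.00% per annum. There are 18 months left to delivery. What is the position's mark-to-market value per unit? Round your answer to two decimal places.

kr 10.15

Current fair forward for the remaining 18 months: F = S·e^((r − q)·T), (r − q) = 0.0552 − 0.0300 = 0.0252
F = 286.01 · e^(0.0252 × 18/12) = 286.01 × 1.038524 = 297.0282
Value of long forward = (F − K)·e^(−rT) = (297.0282 − 308.05) · e^(−0.0552·18/12)
= -11.0218 × 0.920535 = -10.15
Short position value = −(long value) = kr 10.15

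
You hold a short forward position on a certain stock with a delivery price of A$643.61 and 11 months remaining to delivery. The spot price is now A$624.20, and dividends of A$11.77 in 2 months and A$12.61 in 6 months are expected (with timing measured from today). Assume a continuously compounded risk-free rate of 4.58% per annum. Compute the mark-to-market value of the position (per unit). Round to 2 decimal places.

PV(remaining dividends) I = 11.77·e^(−0.0458·2/12) + 12.61·e^(−0.0458·6/12) = 24.0050
Current forward F = (S − I)·e^(rT) = (624.20 − 24.0050)·e^(0.0458·11/12) = 600.1950 × 1.042877 = 625.9296
Value (long) = (F − K)·e^(−rT) = (625.9296 − 643.61) × 0.958886 = -16.9535
Short position value = −(long value) = A$16.95

A$16.95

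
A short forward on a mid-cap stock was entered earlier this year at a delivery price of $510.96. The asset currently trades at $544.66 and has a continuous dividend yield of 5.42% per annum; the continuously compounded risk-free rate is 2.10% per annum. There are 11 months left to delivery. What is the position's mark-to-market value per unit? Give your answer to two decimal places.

-$17.04

Current fair forward for the remaining 11 months: F = S·e^((r − q)·T), (r − q) = 0.0210 − 0.0542 = -0.0332
F = 544.66 · e^(-0.0332 × 11/12) = 544.66 × 0.970025 = 528.3338
Value of long forward = (F − K)·e^(−rT) = (528.3338 − 510.96) · e^(−0.0210·11/12)
= 17.3738 × 0.980934 = 17.04
Short position value = −(long value) = -$17.04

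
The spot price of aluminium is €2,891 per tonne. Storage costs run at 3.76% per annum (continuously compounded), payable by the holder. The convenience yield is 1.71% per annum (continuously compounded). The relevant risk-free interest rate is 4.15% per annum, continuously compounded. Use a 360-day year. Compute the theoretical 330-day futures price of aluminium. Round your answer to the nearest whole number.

€3,060 per tonne

Net carry = r + u − y = 0.0415 + 0.0376 − 0.0171 = 0.0620
F = S·e^((r+u−y)T) = 2891 · e^(0.0620 × 330/360) = 2891 · e^0.056833
= 2891 × 1.058479 = €3,060 per tonne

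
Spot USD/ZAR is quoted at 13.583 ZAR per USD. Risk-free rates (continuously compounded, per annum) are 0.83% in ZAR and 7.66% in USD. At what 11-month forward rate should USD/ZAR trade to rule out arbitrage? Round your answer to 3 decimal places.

12.759

F = S·e^((r_ZAR − r_USD)T) = 13.583 · e^((0.0083 − 0.0766) × 11/12)
= 13.583 · e^-0.062608 = 13.583 × 0.939312
F = 12.759 ZAR per USD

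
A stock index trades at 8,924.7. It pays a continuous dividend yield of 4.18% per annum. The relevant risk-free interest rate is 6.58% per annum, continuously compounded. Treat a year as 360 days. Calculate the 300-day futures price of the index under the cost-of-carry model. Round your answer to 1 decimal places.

9,105.0

F = S·e^((r − q)T) = 8924.7 · e^((0.0658 − 0.0418) × 300/360)
= 8924.7 · e^0.020000 = 8924.7 × 1.020201
F = 9,105.0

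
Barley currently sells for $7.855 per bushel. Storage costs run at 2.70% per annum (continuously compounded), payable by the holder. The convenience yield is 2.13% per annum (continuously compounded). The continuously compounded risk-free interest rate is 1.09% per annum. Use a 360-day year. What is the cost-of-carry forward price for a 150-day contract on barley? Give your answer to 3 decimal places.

$7.910 per bushel

Net carry = r + u − y = 0.0109 + 0.0270 − 0.0213 = 0.0166
F = S·e^((r+u−y)T) = 7.855 · e^(0.0166 × 150/360) = 7.855 · e^0.006917
= 7.855 × 1.006941 = $7.910 per bushel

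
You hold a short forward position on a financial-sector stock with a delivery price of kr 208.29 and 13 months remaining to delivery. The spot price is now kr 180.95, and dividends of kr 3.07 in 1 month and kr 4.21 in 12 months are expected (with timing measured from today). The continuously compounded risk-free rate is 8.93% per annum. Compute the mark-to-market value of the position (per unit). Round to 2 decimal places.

kr 15.03

PV(remaining dividends) I = 3.07·e^(−0.0893·1/12) + 4.21·e^(−0.0893·12/12) = 6.8976
Current forward F = (S − I)·e^(rT) = (180.95 − 6.8976)·e^(0.0893·13/12) = 174.0524 × 1.101576 = 191.7319
Value (long) = (F − K)·e^(−rT) = (191.7319 − 208.29) × 0.907790 = -15.0313
Short position value = −(long value) = kr 15.03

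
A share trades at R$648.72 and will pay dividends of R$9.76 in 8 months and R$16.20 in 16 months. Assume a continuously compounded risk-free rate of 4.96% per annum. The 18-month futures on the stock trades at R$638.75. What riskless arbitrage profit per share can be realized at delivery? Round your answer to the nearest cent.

R$33.57 per share

PV(dividends) I = 9.76·e^(−0.0496·8/12) + 16.20·e^(−0.0496·16/12) = 24.6058
Fair futures F* = (S − I)·e^(rT) = (648.72 − 24.6058)·e^0.074400 = 624.1142 × 1.077238 = 672.3195
Market R$638.75 < fair 672.3195: forward underpriced → reverse cash-and-carry (short the stock, invest proceeds at r, pay the dividends, go long the forward).
Profit at T = |F_mkt − F*| = |638.75 − 672.3195| = R$33.57 per share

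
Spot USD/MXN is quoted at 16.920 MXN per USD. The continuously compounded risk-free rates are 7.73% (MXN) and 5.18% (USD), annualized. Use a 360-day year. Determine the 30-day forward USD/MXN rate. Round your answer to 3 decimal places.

F = S·e^((r_MXN − r_USD)T) = 16.920 · e^((0.0773 − 0.0518) × 30/360)
= 16.920 · e^0.002125 = 16.920 × 1.002127
F = 16.956 MXN per USD

16.956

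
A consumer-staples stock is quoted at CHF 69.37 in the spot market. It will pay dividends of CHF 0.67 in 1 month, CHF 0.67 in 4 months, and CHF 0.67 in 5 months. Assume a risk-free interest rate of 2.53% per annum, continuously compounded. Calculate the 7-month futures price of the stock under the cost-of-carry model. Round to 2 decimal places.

CHF 68.38

PV(dividends) I = 0.67·e^(−0.0253·1/12) + 0.67·e^(−0.0253·4/12) + 0.67·e^(−0.0253·5/12)
I = 0.6686 + 0.6644 + 0.6630 = 1.9960
F = (S − I)·e^(rT) = (69.37 − 1.9960) · e^(0.0253·7/12)
= 67.3740 · e^0.014758 = 67.3740 × 1.014867 = CHF 68.38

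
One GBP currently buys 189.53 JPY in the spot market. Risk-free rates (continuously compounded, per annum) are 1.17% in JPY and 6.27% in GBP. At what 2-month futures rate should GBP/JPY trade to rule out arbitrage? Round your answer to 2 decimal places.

F = S·e^((r_JPY − r_GBP)T) = 189.53 · e^((0.0117 − 0.0627) × 2/12)
= 189.53 · e^-0.008500 = 189.53 × 0.991536
F = 187.93 JPY per GBP

187.93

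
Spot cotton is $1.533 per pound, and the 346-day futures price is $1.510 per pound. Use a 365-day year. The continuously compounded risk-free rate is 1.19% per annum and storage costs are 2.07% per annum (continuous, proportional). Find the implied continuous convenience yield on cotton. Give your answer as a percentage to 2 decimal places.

4.85%

F = S·e^((r+u−y)T) ⇒ (r+u−y) = ln(F/S)/T
ln(1.510/1.533) = -0.015117; /T ⇒ -0.015947
y = r + u − ln(F/S)/T = 0.0119 + 0.0207 + 0.015947 = 0.048547
y = 4.85%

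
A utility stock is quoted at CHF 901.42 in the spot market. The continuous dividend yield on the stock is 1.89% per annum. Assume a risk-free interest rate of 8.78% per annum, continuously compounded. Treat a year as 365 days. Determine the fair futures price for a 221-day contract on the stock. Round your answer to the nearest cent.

CHF 939.82

F = S·e^((r − q)T) = 901.42 · e^((0.0878 − 0.0189) × 221/365)
= 901.42 · e^0.041718 = 901.42 × 1.042600
F = CHF 939.82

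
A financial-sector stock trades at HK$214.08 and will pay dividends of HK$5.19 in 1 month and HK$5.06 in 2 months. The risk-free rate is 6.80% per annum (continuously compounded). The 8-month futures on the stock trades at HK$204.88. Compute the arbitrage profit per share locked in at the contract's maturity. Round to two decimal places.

PV(dividends) I = 5.19·e^(−0.0680·1/12) + 5.06·e^(−0.0680·2/12) = 10.1637
Fair futures F* = (S − I)·e^(rT) = (214.08 − 10.1637)·e^0.045333 = 203.9163 × 1.046376 = 213.3731
Market HK$204.88 < fair 213.3731: forward underpriced → reverse cash-and-carry (short the stock, invest proceeds at r, pay the dividends, go long the forward).
Profit at T = |F_mkt − F*| = |204.88 − 213.3731| = HK$8.49 per share

HK$8.49 per share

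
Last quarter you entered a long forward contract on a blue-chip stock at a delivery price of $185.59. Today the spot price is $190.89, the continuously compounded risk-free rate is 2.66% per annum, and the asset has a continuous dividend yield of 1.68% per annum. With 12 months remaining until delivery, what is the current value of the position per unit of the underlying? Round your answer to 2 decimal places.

$6.99

Current fair forward for the remaining 12 months: F = S·e^((r − q)·T), (r − q) = 0.0266 − 0.0168 = 0.0098
F = 190.89 · e^(0.0098 × 12/12) = 190.89 × 1.009848 = 192.7699
Value of long forward = (F − K)·e^(−rT) = (192.7699 − 185.59) · e^(−0.0266·12/12)
= 7.1799 × 0.973751 = 6.99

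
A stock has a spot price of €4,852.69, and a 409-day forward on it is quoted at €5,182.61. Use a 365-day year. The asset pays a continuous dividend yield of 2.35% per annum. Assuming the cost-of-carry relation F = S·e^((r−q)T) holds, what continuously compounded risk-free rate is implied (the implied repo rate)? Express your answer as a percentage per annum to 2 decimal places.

From F = S·e^((r−q)T): (r − q) = ln(F/S)/T
ln(5182.61/4852.69) = ln(1.067987) = 0.065776
(r − q) = 0.065776 / (409/365) = 0.058700
r = ln(F/S)/T + q = 0.058700 + 0.0235 = 0.082200
r = 8.22%

8.22%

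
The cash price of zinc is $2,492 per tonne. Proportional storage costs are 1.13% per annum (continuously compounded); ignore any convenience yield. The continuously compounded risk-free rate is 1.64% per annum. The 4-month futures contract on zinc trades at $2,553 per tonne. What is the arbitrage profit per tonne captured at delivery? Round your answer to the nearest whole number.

Fair futures: F* = S·e^(carry·T), with carry = (r + u) = 0.0164 + 0.0113 = 0.0277
F* = 2492 · e^(0.0277 × 4/12) = 2492 · e^0.009233 = 2492 × 1.009276 = $2515.1158
Market $2553 > fair $2515.1158: forward overpriced → cash-and-carry (buy spot, short the forward).
At maturity, profit = |F_mkt − F*| = |2553 − 2515.1158| = $38 per tonne

$38 per tonne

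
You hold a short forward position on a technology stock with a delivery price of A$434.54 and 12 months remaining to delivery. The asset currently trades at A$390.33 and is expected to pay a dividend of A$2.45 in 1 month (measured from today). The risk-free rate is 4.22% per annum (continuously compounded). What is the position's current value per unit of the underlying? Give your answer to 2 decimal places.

A$28.70

PV(remaining dividends) I = 2.45·e^(−0.0422·1/12) = 2.4414
Current forward F = (S − I)·e^(rT) = (390.33 − 2.4414)·e^(0.0422·12/12) = 387.8886 × 1.043103 = 404.6078
Value (long) = (F − K)·e^(−rT) = (404.6078 − 434.54) × 0.958678 = -28.6953
Short position value = −(long value) = A$28.70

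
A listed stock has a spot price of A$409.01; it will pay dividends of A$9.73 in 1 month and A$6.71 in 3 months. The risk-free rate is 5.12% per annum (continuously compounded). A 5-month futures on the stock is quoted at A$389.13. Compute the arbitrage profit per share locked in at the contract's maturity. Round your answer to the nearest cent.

PV(dividends) I = 9.73·e^(−0.0512·1/12) + 6.71·e^(−0.0512·3/12) = 16.3132
Fair futures F* = (S − I)·e^(rT) = (409.01 − 16.3132)·e^0.021333 = 392.6968 × 1.021562 = 401.1641
Market A$389.13 < fair 401.1641: forward underpriced → reverse cash-and-carry (short the stock, invest proceeds at r, pay the dividends, go long the forward).
Profit at T = |F_mkt − F*| = |389.13 − 401.1641| = A$12.03 per share

A$12.03 per share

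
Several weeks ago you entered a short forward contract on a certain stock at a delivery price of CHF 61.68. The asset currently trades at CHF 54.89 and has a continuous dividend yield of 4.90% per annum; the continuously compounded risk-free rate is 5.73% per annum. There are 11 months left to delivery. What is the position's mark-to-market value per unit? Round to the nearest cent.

Current fair forward for the remaining 11 months: F = S·e^((r − q)·T), (r − q) = 0.0573 − 0.0490 = 0.0083
F = 54.89 · e^(0.0083 × 11/12) = 54.89 × 1.007637 = 55.3092
Value of long forward = (F − K)·e^(−rT) = (55.3092 − 61.68) · e^(−0.0573·11/12)
= -6.3708 × 0.948831 = -6.04
Short position value = −(long value) = CHF 6.04

CHF 6.04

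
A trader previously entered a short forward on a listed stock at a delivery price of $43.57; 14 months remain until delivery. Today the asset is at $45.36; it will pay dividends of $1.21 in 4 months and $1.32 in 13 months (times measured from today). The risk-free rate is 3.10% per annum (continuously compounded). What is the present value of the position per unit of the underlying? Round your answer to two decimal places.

PV(remaining dividends) I = 1.21·e^(−0.0310·4/12) + 1.32·e^(−0.0310·13/12) = 2.4740
Current forward F = (S − I)·e^(rT) = (45.36 − 2.4740)·e^(0.0310·14/12) = 42.8860 × 1.036829 = 44.4654
Value (long) = (F − K)·e^(−rT) = (44.4654 − 43.57) × 0.964480 = 0.8636
Short position value = −(long value) = -$0.86

-$0.86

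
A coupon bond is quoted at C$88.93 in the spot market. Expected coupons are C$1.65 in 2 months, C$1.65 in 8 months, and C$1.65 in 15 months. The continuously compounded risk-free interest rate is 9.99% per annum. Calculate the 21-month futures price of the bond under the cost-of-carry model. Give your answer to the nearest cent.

C$100.41

PV(coupons) I = 1.65·e^(−0.0999·2/12) + 1.65·e^(−0.0999·8/12) + 1.65·e^(−0.0999·15/12)
I = 1.6228 + 1.5437 + 1.4563 = 4.6228
F = (S − I)·e^(rT) = (88.93 − 4.6228) · e^(0.0999·21/12)
= 84.3072 · e^0.174825 = 84.3072 × 1.191038 = C$100.41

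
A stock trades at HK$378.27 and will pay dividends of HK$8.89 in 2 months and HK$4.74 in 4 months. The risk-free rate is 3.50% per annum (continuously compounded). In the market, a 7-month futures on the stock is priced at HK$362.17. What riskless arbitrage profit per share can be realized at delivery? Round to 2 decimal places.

PV(dividends) I = 8.89·e^(−0.0350·2/12) + 4.74·e^(−0.0350·4/12) = 13.5233
Fair futures F* = (S − I)·e^(rT) = (378.27 − 13.5233)·e^0.020417 = 364.7467 × 1.020627 = 372.2703
Market HK$362.17 < fair 372.2703: forward underpriced → reverse cash-and-carry (short the stock, invest proceeds at r, pay the dividends, go long the forward).
Profit at T = |F_mkt − F*| = |362.17 − 372.2703| = HK$10.10 per share

HK$10.10 per share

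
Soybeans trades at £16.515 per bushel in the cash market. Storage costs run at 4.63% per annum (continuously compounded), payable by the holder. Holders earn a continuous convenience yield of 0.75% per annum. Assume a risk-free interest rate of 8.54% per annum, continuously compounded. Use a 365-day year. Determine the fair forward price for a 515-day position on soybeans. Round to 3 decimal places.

£19.678 per bushel

Net carry = r + u − y = 0.0854 + 0.0463 − 0.0075 = 0.1242
F = S·e^((r+u−y)T) = 16.515 · e^(0.1242 × 515/365) = 16.515 · e^0.175241
= 16.515 × 1.191533 = £19.678 per bushel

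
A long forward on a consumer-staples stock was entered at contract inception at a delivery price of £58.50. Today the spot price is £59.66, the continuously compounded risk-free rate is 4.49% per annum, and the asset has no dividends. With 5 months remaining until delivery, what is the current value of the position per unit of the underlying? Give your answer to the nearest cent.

Current fair forward for the remaining 5 months: F = S·e^(r·T), r = 0.0449
F = 59.66 · e^(0.0449 × 5/12) = 59.66 × 1.018884 = 60.7866
Value of long forward = (F − K)·e^(−rT) = (60.7866 − 58.50) · e^(−0.0449·5/12)
= 2.2866 × 0.981466 = 2.24

£2.24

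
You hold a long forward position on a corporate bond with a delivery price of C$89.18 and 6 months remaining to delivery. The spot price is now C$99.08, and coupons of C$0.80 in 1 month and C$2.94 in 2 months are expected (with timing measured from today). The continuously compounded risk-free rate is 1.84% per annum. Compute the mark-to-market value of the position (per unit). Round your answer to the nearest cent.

PV(remaining coupons) I = 0.80·e^(−0.0184·1/12) + 2.94·e^(−0.0184·2/12) = 3.7298
Current forward F = (S − I)·e^(rT) = (99.08 − 3.7298)·e^(0.0184·6/12) = 95.3502 × 1.009242 = 96.2314
Value (long) = (F − K)·e^(−rT) = (96.2314 − 89.18) × 0.990842 = 6.9868
Value = C$6.99

C$6.99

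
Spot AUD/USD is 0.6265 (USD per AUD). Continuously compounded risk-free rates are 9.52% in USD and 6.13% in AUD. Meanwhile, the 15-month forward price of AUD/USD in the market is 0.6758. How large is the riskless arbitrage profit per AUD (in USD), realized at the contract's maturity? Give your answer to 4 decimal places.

0.0222 per AUD (in USD)

Fair forward: F* = S·e^(carry·T), with carry = (r_USD − r_AUD) = 0.0952 − 0.0613 = 0.0339
F* = 0.6265 · e^(0.0339 × 15/12) = 0.6265 · e^0.042375 = 0.6265 × 1.043286 = 0.6536
Market 0.6758 > fair 0.6536: forward overpriced → cash-and-carry (buy spot, short the forward).
At maturity, profit = |F_mkt − F*| = |0.6758 − 0.6536| = 0.0222 per AUD (in USD)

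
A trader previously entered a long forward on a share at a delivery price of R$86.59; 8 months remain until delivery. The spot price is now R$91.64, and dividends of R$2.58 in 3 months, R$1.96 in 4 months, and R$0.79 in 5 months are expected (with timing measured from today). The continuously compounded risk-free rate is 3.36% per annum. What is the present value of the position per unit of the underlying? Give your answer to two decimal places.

R$1.69

PV(remaining dividends) I = 2.58·e^(−0.0336·3/12) + 1.96·e^(−0.0336·4/12) + 0.79·e^(−0.0336·5/12) = 5.2756
Current forward F = (S − I)·e^(rT) = (91.64 − 5.2756)·e^(0.0336·8/12) = 86.3644 × 1.022653 = 88.3208
Value (long) = (F − K)·e^(−rT) = (88.3208 − 86.59) × 0.977849 = 1.6925
Value = R$1.69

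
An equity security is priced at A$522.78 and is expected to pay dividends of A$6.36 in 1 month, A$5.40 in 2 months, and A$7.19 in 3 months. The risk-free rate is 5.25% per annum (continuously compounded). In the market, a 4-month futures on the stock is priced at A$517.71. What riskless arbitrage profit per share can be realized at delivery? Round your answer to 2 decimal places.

PV(dividends) I = 6.36·e^(−0.0525·1/12) + 5.40·e^(−0.0525·2/12) + 7.19·e^(−0.0525·3/12) = 18.7814
Fair futures F* = (S − I)·e^(rT) = (522.78 − 18.7814)·e^0.017500 = 503.9986 × 1.017654 = 512.8962
Market A$517.71 > fair 512.8962: forward overpriced → cash-and-carry (borrow at r, buy the stock and collect the dividends, short the forward).
Profit at T = |F_mkt − F*| = |517.71 − 512.8962| = A$4.81 per share

A$4.81 per share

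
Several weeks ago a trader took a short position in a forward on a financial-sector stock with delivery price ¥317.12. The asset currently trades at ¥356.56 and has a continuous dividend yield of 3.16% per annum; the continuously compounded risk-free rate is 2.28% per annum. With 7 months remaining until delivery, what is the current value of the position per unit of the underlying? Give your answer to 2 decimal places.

-¥37.12

Current fair forward for the remaining 7 months: F = S·e^((r − q)·T), (r − q) = 0.0228 − 0.0316 = -0.0088
F = 356.56 · e^(-0.0088 × 7/12) = 356.56 × 0.994880 = 354.7344
Value of long forward = (F − K)·e^(−rT) = (354.7344 − 317.12) · e^(−0.0228·7/12)
= 37.6144 × 0.986788 = 37.12
Short position value = −(long value) = -¥37.12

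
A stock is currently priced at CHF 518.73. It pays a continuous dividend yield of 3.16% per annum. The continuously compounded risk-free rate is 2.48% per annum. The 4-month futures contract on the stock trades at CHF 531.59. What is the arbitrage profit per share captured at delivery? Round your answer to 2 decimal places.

CHF 14.03 per share

Fair futures: F* = S·e^(carry·T), with carry = (r − q) = 0.0248 − 0.0316 = -0.0068
F* = 518.73 · e^(-0.0068 × 4/12) = 518.73 · e^-0.002267 = 518.73 × 0.997736 = CHF 517.5556
Market CHF 531.59 > fair CHF 517.5556: forward overpriced → cash-and-carry (buy spot, short the forward).
At maturity, profit = |F_mkt − F*| = |531.59 − 517.5556| = CHF 14.03 per share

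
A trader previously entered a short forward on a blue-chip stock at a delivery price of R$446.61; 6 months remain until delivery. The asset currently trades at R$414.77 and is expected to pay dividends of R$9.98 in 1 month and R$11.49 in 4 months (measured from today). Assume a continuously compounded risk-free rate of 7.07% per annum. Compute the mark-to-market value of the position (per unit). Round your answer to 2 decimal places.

R$37.47

PV(remaining dividends) I = 9.98·e^(−0.0707·1/12) + 11.49·e^(−0.0707·4/12) = 21.1438
Current forward F = (S − I)·e^(rT) = (414.77 − 21.1438)·e^(0.0707·6/12) = 393.6262 × 1.035982 = 407.7897
Value (long) = (F − K)·e^(−rT) = (407.7897 − 446.61) × 0.965268 = -37.4720
Short position value = −(long value) = R$37.47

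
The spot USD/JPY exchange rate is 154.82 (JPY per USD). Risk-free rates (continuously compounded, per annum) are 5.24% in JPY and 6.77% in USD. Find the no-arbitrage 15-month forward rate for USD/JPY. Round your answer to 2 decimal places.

151.89

F = S·e^((r_JPY − r_USD)T) = 154.82 · e^((0.0524 − 0.0677) × 15/12)
= 154.82 · e^-0.019125 = 154.82 × 0.981057
F = 151.89 JPY per USD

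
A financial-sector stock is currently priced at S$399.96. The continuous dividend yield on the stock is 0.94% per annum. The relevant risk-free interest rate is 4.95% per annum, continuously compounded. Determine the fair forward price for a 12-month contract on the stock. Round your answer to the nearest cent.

S$416.32

F = S·e^((r − q)T) = 399.96 · e^((0.0495 − 0.0094) × 12/12)
= 399.96 · e^0.040100 = 399.96 × 1.040915
F = S$416.32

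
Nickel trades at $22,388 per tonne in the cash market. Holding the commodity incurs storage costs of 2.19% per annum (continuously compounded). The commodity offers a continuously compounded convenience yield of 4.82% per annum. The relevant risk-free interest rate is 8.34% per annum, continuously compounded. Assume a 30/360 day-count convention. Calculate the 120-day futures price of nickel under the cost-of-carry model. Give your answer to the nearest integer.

Net carry = r + u − y = 0.0834 + 0.0219 − 0.0482 = 0.0571
F = S·e^((r+u−y)T) = 22388 · e^(0.0571 × 120/360) = 22388 · e^0.019033
= 22388 × 1.019215 = $22,818 per tonne

$22,818 per tonne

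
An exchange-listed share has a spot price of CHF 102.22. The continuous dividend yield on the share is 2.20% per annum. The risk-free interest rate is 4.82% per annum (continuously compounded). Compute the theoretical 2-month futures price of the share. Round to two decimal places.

CHF 102.67

F = S·e^((r − q)T) = 102.22 · e^((0.0482 − 0.0220) × 2/12)
= 102.22 · e^0.004367 = 102.22 × 1.004377
F = CHF 102.67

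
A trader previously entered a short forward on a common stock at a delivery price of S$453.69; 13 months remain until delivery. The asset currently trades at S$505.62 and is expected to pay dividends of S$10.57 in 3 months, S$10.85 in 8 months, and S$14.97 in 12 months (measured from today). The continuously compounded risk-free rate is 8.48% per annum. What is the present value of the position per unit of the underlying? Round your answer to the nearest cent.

-S$57.40

PV(remaining dividends) I = 10.57·e^(−0.0848·3/12) + 10.85·e^(−0.0848·8/12) + 14.97·e^(−0.0848·12/12) = 34.3548
Current forward F = (S − I)·e^(rT) = (505.62 − 34.3548)·e^(0.0848·13/12) = 471.2652 × 1.096219 = 516.6099
Value (long) = (F − K)·e^(−rT) = (516.6099 − 453.69) × 0.912227 = 57.3972
Short position value = −(long value) = -S$57.40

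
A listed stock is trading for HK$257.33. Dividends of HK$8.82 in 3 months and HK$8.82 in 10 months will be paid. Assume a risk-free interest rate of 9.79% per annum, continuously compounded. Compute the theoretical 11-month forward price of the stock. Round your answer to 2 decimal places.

PV(dividends) I = 8.82·e^(−0.0979·3/12) + 8.82·e^(−0.0979·10/12)
I = 8.6068 + 8.1290 = 16.7358
F = (S − I)·e^(rT) = (257.33 − 16.7358) · e^(0.0979·11/12)
= 240.5942 · e^0.089742 = 240.5942 × 1.093892 = HK$263.18

HK$263.18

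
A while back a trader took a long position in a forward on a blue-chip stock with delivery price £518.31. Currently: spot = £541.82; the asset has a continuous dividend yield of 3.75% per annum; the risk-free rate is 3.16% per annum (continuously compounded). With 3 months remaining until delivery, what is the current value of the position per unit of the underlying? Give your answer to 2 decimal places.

£22.53

Current fair forward for the remaining 3 months: F = S·e^((r − q)·T), (r − q) = 0.0316 − 0.0375 = -0.0059
F = 541.82 · e^(-0.0059 × 3/12) = 541.82 × 0.998526 = 541.0214
Value of long forward = (F − K)·e^(−rT) = (541.0214 − 518.31) · e^(−0.0316·3/12)
= 22.7114 × 0.992131 = 22.53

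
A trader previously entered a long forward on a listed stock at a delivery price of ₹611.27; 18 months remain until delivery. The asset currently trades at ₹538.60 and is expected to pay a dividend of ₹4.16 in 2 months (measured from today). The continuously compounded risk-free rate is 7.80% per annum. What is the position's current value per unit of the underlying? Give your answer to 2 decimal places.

PV(remaining dividends) I = 4.16·e^(−0.0780·2/12) = 4.1063
Current forward F = (S − I)·e^(rT) = (538.60 − 4.1063)·e^(0.0780·18/12) = 534.4937 × 1.124119 = 600.8345
Value (long) = (F − K)·e^(−rT) = (600.8345 − 611.27) × 0.889585 = -9.2833
Value = -₹9.28

-₹9.28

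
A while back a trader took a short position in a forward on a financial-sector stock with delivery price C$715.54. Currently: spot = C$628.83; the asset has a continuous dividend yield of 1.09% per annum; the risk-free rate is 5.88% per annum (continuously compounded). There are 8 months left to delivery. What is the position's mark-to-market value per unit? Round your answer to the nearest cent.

Current fair forward for the remaining 8 months: F = S·e^((r − q)·T), (r − q) = 0.0588 − 0.0109 = 0.0479
F = 628.83 · e^(0.0479 × 8/12) = 628.83 × 1.032449 = 649.2349
Value of long forward = (F − K)·e^(−rT) = (649.2349 − 715.54) · e^(−0.0588·8/12)
= -66.3051 × 0.961558 = -63.76
Short position value = −(long value) = C$63.76

C$63.76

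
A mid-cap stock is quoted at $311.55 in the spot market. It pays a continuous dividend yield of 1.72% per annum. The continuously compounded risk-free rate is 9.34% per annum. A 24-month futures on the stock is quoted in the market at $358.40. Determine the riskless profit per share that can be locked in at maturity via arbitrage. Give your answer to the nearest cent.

Fair futures: F* = S·e^(carry·T), with carry = (r − q) = 0.0934 − 0.0172 = 0.0762
F* = 311.55 · e^(0.0762 × 24/12) = 311.55 · e^0.152400 = 311.55 × 1.164626 = $362.8392
Market $358.40 < fair $362.8392: forward underpriced → reverse cash-and-carry (short spot, go long the forward).
At maturity, profit = |F_mkt − F*| = |358.40 − 362.8392| = $4.44 per share

$4.44 per share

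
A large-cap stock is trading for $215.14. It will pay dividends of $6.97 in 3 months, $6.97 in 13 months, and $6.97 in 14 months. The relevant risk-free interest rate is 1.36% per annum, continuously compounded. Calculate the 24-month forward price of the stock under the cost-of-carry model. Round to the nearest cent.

$199.83

PV(dividends) I = 6.97·e^(−0.0136·3/12) + 6.97·e^(−0.0136·13/12) + 6.97·e^(−0.0136·14/12)
I = 6.9463 + 6.8681 + 6.8603 = 20.6747
F = (S − I)·e^(rT) = (215.14 − 20.6747) · e^(0.0136·24/12)
= 194.4653 · e^0.027200 = 194.4653 × 1.027573 = $199.83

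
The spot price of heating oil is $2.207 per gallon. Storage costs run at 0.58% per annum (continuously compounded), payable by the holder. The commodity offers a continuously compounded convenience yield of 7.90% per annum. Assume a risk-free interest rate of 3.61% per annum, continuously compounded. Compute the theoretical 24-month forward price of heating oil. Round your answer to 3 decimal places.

$2.049 per gallon

Net carry = r + u − y = 0.0361 + 0.0058 − 0.0790 = -0.0371
F = S·e^((r+u−y)T) = 2.207 · e^(-0.0371 × 24/12) = 2.207 · e^-0.074200
= 2.207 × 0.928486 = $2.049 per gallon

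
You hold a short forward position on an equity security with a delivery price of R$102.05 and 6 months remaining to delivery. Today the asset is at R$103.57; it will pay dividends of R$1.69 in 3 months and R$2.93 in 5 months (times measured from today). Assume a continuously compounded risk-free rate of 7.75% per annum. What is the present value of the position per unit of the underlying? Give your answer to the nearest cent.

-R$0.90

PV(remaining dividends) I = 1.69·e^(−0.0775·3/12) + 2.93·e^(−0.0775·5/12) = 4.4945
Current forward F = (S − I)·e^(rT) = (103.57 − 4.4945)·e^(0.0775·6/12) = 99.0755 × 1.039511 = 102.9901
Value (long) = (F − K)·e^(−rT) = (102.9901 − 102.05) × 0.961991 = 0.9044
Short position value = −(long value) = -R$0.90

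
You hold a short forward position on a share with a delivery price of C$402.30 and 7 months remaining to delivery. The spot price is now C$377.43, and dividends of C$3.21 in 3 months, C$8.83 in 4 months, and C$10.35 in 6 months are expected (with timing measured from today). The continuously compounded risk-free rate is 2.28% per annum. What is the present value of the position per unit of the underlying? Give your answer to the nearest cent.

PV(remaining dividends) I = 3.21·e^(−0.0228·3/12) + 8.83·e^(−0.0228·4/12) + 10.35·e^(−0.0228·6/12) = 22.1876
Current forward F = (S − I)·e^(rT) = (377.43 − 22.1876)·e^(0.0228·7/12) = 355.2424 × 1.013389 = 359.9987
Value (long) = (F − K)·e^(−rT) = (359.9987 − 402.30) × 0.986788 = -41.7424
Short position value = −(long value) = C$41.74

C$41.74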